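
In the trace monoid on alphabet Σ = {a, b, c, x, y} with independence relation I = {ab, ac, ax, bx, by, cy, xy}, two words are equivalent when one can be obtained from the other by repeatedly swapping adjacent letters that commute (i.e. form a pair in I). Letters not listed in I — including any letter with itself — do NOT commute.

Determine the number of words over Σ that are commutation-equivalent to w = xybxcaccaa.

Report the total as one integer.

#0=x has no predecessor
#1=y has no predecessor
#2=b has no predecessor
#3=x depends on [0:x]
#4=c depends on [2:b, 3:x]
#5=a depends on [1:y]
#6=c depends on [4:c]
#7=c depends on [6:c]
#8=a depends on [5:a]
#9=a depends on [8:a]
sources: [0:x, 1:y, 2:b]
N(rest) = Σ N(rest − s) over sources s of rest; N(one piece) = 1:
  size 1 → [7]=1  [9]=1
  size 2 → [6,7]=1  [7,9]=2  [8,9]=1
  size 3 → [4,6,7]=1  [5,8,9]=1  [6,7,9]=3  [7,8,9]=3
  size 4 → [1,5,8,9]=1  [2,4,6,7]=1  [3,4,6,7]=1  [4,6,7,9]=4  [5,7,8,9]=4  [6,7,8,9]=6
  size 5 → [0,3,4,6,7]=1  [1,5,7,8,9]=5  [2,3,4,6,7]=2  [2,4,6,7,9]=5  [3,4,6,7,9]=5  [4,6,7,8,9]=10  [5,6,7,8,9]=10
  size 6 → [0,2,3,4,6,7]=3  [0,3,4,6,7,9]=6  [1,5,6,7,8,9]=15  [2,3,4,6,7,9]=12  [2,4,6,7,8,9]=15  [3,4,6,7,8,9]=15  [4,5,6,7,8,9]=20
  size 7 → [0,2,3,4,6,7,9]=21  [0,3,4,6,7,8,9]=21  [1,4,5,6,7,8,9]=35  [2,3,4,6,7,8,9]=42  [2,4,5,6,7,8,9]=35  [3,4,5,6,7,8,9]=35
  size 8 → [0,2,3,4,6,7,8,9]=84  [0,3,4,5,6,7,8,9]=56  [1,2,4,5,6,7,8,9]=70  [1,3,4,5,6,7,8,9]=70  [2,3,4,5,6,7,8,9]=112
  first=0(x) contributes 252
  first=1(y) contributes 252
  first=2(b) contributes 126
|[w]| = 630

630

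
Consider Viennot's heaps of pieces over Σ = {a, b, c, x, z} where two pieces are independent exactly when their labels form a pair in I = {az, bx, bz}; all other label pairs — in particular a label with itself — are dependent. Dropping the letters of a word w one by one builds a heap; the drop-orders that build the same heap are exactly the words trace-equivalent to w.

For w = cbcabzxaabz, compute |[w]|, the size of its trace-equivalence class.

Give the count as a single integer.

22

#0=c has no predecessor
#1=b depends on [0:c]
#2=c depends on [1:b]
#3=a depends on [2:c]
#4=b depends on [3:a]
#5=z depends on [2:c]
#6=x depends on [3:a, 5:z]
#7=a depends on [4:b, 6:x]
#8=a depends on [7:a]
#9=b depends on [8:a]
#10=z depends on [6:x]
sources: [0:c]
N(rest) = Σ N(rest − s) over sources s of rest; N(one piece) = 1:
  size 1 → [9]=1  [10]=1
  size 2 → [8,9]=1  [9,10]=2
  size 3 → [7,8,9]=1  [8,9,10]=3
  size 4 → [4,7,8,9]=1  [7,8,9,10]=4
  size 5 → [4,7,8,9,10]=5  [6,7,8,9,10]=4
  size 6 → [4,6,7,8,9,10]=9  [5,6,7,8,9,10]=4
  size 7 → [3,4,6,7,8,9,10]=9  [4,5,6,7,8,9,10]=13
  size 8 → [3,4,5,6,7,8,9,10]=22
  size 9 → [2,3,4,5,6,7,8,9,10]=22
  first=0(c) contributes 22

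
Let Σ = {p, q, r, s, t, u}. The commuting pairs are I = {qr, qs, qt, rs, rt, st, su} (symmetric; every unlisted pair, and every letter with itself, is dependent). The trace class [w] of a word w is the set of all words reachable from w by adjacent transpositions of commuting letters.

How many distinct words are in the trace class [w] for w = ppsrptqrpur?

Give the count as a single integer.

12

#0=p has no predecessor
#1=p depends on [0:p]
#2=s depends on [1:p]
#3=r depends on [1:p]
#4=p depends on [2:s, 3:r]
#5=t depends on [4:p]
#6=q depends on [4:p]
#7=r depends on [4:p]
#8=p depends on [5:t, 6:q, 7:r]
#9=u depends on [8:p]
#10=r depends on [9:u]
sources: [0:p]
N(rest) = Σ N(rest − s) over sources s of rest; N(one piece) = 1:
  size 1 → [10]=1
  size 2 → [9,10]=1
  size 3 → [8,9,10]=1
  size 4 → [5,8,9,10]=1  [6,8,9,10]=1  [7,8,9,10]=1
  size 5 → [5,6,8,9,10]=2  [5,7,8,9,10]=2  [6,7,8,9,10]=2
  size 6 → [5,6,7,8,9,10]=6
  size 7 → [4,5,6,7,8,9,10]=6
  size 8 → [2,4,5,6,7,8,9,10]=6  [3,4,5,6,7,8,9,10]=6
  size 9 → [2,3,4,5,6,7,8,9,10]=12
  first=0(p) contributes 12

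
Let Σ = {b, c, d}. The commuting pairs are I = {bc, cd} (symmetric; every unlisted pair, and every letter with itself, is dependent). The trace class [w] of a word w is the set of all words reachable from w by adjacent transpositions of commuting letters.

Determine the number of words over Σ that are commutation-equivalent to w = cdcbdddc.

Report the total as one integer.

56

#0=c has no predecessor
#1=d has no predecessor
#2=c depends on [0:c]
#3=b depends on [1:d]
#4=d depends on [3:b]
#5=d depends on [4:d]
#6=d depends on [5:d]
#7=c depends on [2:c]
sources: [0:c, 1:d]
N(rest) = Σ N(rest − s) over sources s of rest; N(one piece) = 1:
  size 1 → [6]=1  [7]=1
  size 2 → [2,7]=1  [5,6]=1  [6,7]=2
  size 3 → [0,2,7]=1  [2,6,7]=3  [4,5,6]=1  [5,6,7]=3
  size 4 → [0,2,6,7]=4  [2,5,6,7]=6  [3,4,5,6]=1  [4,5,6,7]=4
  size 5 → [0,2,5,6,7]=10  [1,3,4,5,6]=1  [2,4,5,6,7]=10  [3,4,5,6,7]=5
  size 6 → [0,2,4,5,6,7]=20  [1,3,4,5,6,7]=6  [2,3,4,5,6,7]=15
  first=0(c) contributes 21
  first=1(d) contributes 35
|[w]| = 56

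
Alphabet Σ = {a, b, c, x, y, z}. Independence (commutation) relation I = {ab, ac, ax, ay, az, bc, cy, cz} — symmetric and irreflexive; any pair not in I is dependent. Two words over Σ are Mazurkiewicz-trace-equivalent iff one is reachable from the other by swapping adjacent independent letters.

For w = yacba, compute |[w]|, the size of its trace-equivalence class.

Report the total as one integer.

drop 0:y onto floor
drop 1:a onto floor
drop 2:c onto floor
drop 3:b onto {0:y}
drop 4:a onto {1:a}
ground layer = {0:y, 1:a, 2:c}
drop-orders for the pieces not yet dropped (sum over which currently-grounded one goes next):
  1 to go: {2} 1  {3} 1  {4} 1
  2 to go: {0,3} 1  {1,4} 1  {2,3} 2  {2,4} 2  {3,4} 2
  3 to go: {0,2,3} 3  {0,3,4} 3  {1,2,4} 3  {1,3,4} 3  {2,3,4} 6
  if 0:y drops first: 12 orders
  if 1:a drops first: 12 orders
  if 2:c drops first: 6 orders
heap linearizations: 30

30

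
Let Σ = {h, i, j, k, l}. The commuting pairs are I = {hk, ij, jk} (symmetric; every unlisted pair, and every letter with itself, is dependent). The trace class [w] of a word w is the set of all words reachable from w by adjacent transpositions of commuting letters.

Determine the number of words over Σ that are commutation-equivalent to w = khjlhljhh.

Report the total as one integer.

3

piece 0:k — minimal
piece 1:h — minimal
piece 2:j rests on {1:h}
piece 3:l rests on {0:k, 2:j}
piece 4:h rests on {3:l}
piece 5:l rests on {4:h}
piece 6:j rests on {5:l}
piece 7:h rests on {6:j}
piece 8:h rests on {7:h}
minimal pieces: {0:k, 1:h}
ways to finish when only these pieces remain (= sum over removing one remaining piece with nothing left below it):
  1 left: {8}→1
  2 left: {7,8}→1
  3 left: {6,7,8}→1
  4 left: {5,6,7,8}→1
  5 left: {4,5,6,7,8}→1
  6 left: {3,4,5,6,7,8}→1
  7 left: {0,3,4,5,6,7,8}→1  {2,3,4,5,6,7,8}→1
  placing 0:k first → 1 extensions
  placing 1:h first → 2 extensions
total linear extensions = 3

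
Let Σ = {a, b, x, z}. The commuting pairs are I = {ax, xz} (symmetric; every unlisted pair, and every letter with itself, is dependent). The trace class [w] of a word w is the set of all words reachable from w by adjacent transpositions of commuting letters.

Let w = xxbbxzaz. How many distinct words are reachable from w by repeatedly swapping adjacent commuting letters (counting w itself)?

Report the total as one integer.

piece 0:x — minimal
piece 1:x rests on {0:x}
piece 2:b rests on {1:x}
piece 3:b rests on {2:b}
piece 4:x rests on {3:b}
piece 5:z rests on {3:b}
piece 6:a rests on {5:z}
piece 7:z rests on {6:a}
minimal pieces: {0:x}
ways to finish when only these pieces remain (= sum over removing one remaining piece with nothing left below it):
  1 left: {4}→1  {7}→1
  2 left: {4,7}→2  {6,7}→1
  3 left: {4,6,7}→3  {5,6,7}→1
  4 left: {4,5,6,7}→4
  5 left: {3,4,5,6,7}→4
  6 left: {2,3,4,5,6,7}→4
  placing 0:x first → 4 extensions

4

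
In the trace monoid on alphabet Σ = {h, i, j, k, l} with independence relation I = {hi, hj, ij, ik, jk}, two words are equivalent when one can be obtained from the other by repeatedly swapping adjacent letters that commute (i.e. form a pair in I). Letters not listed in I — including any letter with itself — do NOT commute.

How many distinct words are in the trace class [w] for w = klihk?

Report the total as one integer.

0(k) covers ∅
1(l) covers 0:k
2(i) covers 1:l
3(h) covers 1:l
4(k) covers 3:h
floor of heap: 0:k
completions by unplaced set U, small U first (add the entries for U minus each lowest piece of U):
  |U|=1: {2}:1  {4}:1
  |U|=2: {2,4}:2  {3,4}:1
  |U|=3: {2,3,4}:3
  start at 0(k): 3

3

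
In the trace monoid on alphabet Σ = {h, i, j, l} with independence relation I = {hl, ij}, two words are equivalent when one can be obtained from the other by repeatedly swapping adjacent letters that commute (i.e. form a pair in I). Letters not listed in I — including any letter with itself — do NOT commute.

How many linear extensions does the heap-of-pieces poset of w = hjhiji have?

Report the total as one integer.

0(h) covers ∅
1(j) covers 0:h
2(h) covers 1:j
3(i) covers 2:h
4(j) covers 2:h
5(i) covers 3:i
floor of heap: 0:h
completions by unplaced set U, small U first (add the entries for U minus each lowest piece of U):
  |U|=1: {4}:1  {5}:1
  |U|=2: {3,5}:1  {4,5}:2
  |U|=3: {3,4,5}:3
  |U|=4: {2,3,4,5}:3
  start at 0(h): 3

3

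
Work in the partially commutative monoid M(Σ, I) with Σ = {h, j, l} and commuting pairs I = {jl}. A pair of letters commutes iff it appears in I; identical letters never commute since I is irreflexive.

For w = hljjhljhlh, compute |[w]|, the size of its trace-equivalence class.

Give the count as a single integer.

6

drop 0:h onto floor
drop 1:l onto {0:h}
drop 2:j onto {0:h}
drop 3:j onto {2:j}
drop 4:h onto {1:l, 3:j}
drop 5:l onto {4:h}
drop 6:j onto {4:h}
drop 7:h onto {5:l, 6:j}
drop 8:l onto {7:h}
drop 9:h onto {8:l}
ground layer = {0:h}
drop-orders for the pieces not yet dropped (sum over which currently-grounded one goes next):
  1 to go: {9} 1
  2 to go: {8,9} 1
  3 to go: {7,8,9} 1
  4 to go: {5,7,8,9} 1  {6,7,8,9} 1
  5 to go: {5,6,7,8,9} 2
  6 to go: {4,5,6,7,8,9} 2
  7 to go: {1,4,5,6,7,8,9} 2  {3,4,5,6,7,8,9} 2
  8 to go: {1,3,4,5,6,7,8,9} 4  {2,3,4,5,6,7,8,9} 2
  if 0:h drops first: 6 orders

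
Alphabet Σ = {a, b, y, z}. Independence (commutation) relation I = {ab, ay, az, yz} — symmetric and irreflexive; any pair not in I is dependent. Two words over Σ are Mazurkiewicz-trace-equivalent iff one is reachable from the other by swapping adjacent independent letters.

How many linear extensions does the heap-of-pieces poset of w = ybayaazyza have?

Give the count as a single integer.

1260

#0=y has no predecessor
#1=b depends on [0:y]
#2=a has no predecessor
#3=y depends on [1:b]
#4=a depends on [2:a]
#5=a depends on [4:a]
#6=z depends on [1:b]
#7=y depends on [3:y]
#8=z depends on [6:z]
#9=a depends on [5:a]
sources: [0:y, 2:a]
N(rest) = Σ N(rest − s) over sources s of rest; N(one piece) = 1:
  size 1 → [7]=1  [8]=1  [9]=1
  size 2 → [3,7]=1  [5,9]=1  [6,8]=1  [7,8]=2  [7,9]=2  [8,9]=2
  size 3 → [3,7,8]=3  [3,7,9]=3  [4,5,9]=1  [5,7,9]=3  [5,8,9]=3  [6,7,8]=3  [6,8,9]=3  [7,8,9]=6
  size 4 → [2,4,5,9]=1  [3,5,7,9]=6  [3,6,7,8]=6  [3,7,8,9]=12  [4,5,7,9]=4  [4,5,8,9]=4  [5,6,8,9]=6  [5,7,8,9]=12  [6,7,8,9]=12
  size 5 → [1,3,6,7,8]=6  [2,4,5,7,9]=5  [2,4,5,8,9]=5  [3,4,5,7,9]=10  [3,5,7,8,9]=30  [3,6,7,8,9]=30  [4,5,6,8,9]=10  [4,5,7,8,9]=20  [5,6,7,8,9]=30
  size 6 → [0,1,3,6,7,8]=6  [1,3,6,7,8,9]=36  [2,3,4,5,7,9]=15  [2,4,5,6,8,9]=15  [2,4,5,7,8,9]=30  [3,4,5,7,8,9]=60  [3,5,6,7,8,9]=90  [4,5,6,7,8,9]=60
  size 7 → [0,1,3,6,7,8,9]=42  [1,3,5,6,7,8,9]=126  [2,3,4,5,7,8,9]=105  [2,4,5,6,7,8,9]=105  [3,4,5,6,7,8,9]=210
  size 8 → [0,1,3,5,6,7,8,9]=168  [1,3,4,5,6,7,8,9]=336  [2,3,4,5,6,7,8,9]=420
  first=0(y) contributes 756
  first=2(a) contributes 504
|[w]| = 1260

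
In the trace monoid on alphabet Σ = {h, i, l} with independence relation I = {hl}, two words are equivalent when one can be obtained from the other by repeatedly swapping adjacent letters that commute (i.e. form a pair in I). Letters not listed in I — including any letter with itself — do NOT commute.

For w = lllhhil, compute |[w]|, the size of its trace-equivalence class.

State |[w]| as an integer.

10

drop 0:l onto floor
drop 1:l onto {0:l}
drop 2:l onto {1:l}
drop 3:h onto floor
drop 4:h onto {3:h}
drop 5:i onto {2:l, 4:h}
drop 6:l onto {5:i}
ground layer = {0:l, 3:h}
drop-orders for the pieces not yet dropped (sum over which currently-grounded one goes next):
  1 to go: {6} 1
  2 to go: {5,6} 1
  3 to go: {2,5,6} 1  {4,5,6} 1
  4 to go: {1,2,5,6} 1  {2,4,5,6} 2  {3,4,5,6} 1
  5 to go: {0,1,2,5,6} 1  {1,2,4,5,6} 3  {2,3,4,5,6} 3
  if 0:l drops first: 6 orders
  if 3:h drops first: 4 orders
heap linearizations: 10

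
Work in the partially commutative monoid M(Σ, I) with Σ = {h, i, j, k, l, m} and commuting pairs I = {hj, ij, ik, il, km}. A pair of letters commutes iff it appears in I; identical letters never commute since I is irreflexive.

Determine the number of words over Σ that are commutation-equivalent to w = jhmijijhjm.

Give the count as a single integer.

40

piece 0:j — minimal
piece 1:h — minimal
piece 2:m rests on {0:j, 1:h}
piece 3:i rests on {2:m}
piece 4:j rests on {2:m}
piece 5:i rests on {3:i}
piece 6:j rests on {4:j}
piece 7:h rests on {5:i}
piece 8:j rests on {6:j}
piece 9:m rests on {7:h, 8:j}
minimal pieces: {0:j, 1:h}
ways to finish when only these pieces remain (= sum over removing one remaining piece with nothing left below it):
  1 left: {9}→1
  2 left: {7,9}→1  {8,9}→1
  3 left: {5,7,9}→1  {6,8,9}→1  {7,8,9}→2
  4 left: {3,5,7,9}→1  {4,6,8,9}→1  {5,7,8,9}→3  {6,7,8,9}→3
  5 left: {3,5,7,8,9}→4  {4,6,7,8,9}→4  {5,6,7,8,9}→6
  6 left: {3,5,6,7,8,9}→10  {4,5,6,7,8,9}→10
  7 left: {3,4,5,6,7,8,9}→20
  8 left: {2,3,4,5,6,7,8,9}→20
  placing 0:j first → 20 extensions
  placing 1:h first → 20 extensions
total linear extensions = 40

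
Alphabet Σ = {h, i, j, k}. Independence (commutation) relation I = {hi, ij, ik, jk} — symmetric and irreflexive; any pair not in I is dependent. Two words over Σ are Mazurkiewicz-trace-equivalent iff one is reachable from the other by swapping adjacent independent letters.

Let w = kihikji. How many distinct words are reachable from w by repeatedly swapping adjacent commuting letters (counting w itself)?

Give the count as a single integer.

#0=k has no predecessor
#1=i has no predecessor
#2=h depends on [0:k]
#3=i depends on [1:i]
#4=k depends on [2:h]
#5=j depends on [2:h]
#6=i depends on [3:i]
sources: [0:k, 1:i]
N(rest) = Σ N(rest − s) over sources s of rest; N(one piece) = 1:
  size 1 → [4]=1  [5]=1  [6]=1
  size 2 → [3,6]=1  [4,5]=2  [4,6]=2  [5,6]=2
  size 3 → [1,3,6]=1  [2,4,5]=2  [3,4,6]=3  [3,5,6]=3  [4,5,6]=6
  size 4 → [0,2,4,5]=2  [1,3,4,6]=4  [1,3,5,6]=4  [2,4,5,6]=8  [3,4,5,6]=12
  size 5 → [0,2,4,5,6]=10  [1,3,4,5,6]=20  [2,3,4,5,6]=20
  first=0(k) contributes 40
  first=1(i) contributes 30
|[w]| = 70

70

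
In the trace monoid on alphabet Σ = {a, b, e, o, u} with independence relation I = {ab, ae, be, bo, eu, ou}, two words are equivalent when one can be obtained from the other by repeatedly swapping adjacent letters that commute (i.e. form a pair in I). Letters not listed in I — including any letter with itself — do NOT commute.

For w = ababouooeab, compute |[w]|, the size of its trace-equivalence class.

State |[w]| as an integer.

0(a) covers ∅
1(b) covers ∅
2(a) covers 0:a
3(b) covers 1:b
4(o) covers 2:a
5(u) covers 2:a, 3:b
6(o) covers 4:o
7(o) covers 6:o
8(e) covers 7:o
9(a) covers 5:u, 7:o
10(b) covers 5:u
floor of heap: 0:a, 1:b
completions by unplaced set U, small U first (add the entries for U minus each lowest piece of U):
  |U|=1: {8}:1  {9}:1  {10}:1
  |U|=2: {8,9}:2  {8,10}:2  {9,10}:2
  |U|=3: {5,9,10}:2  {7,8,9}:2  {8,9,10}:6
  |U|=4: {3,5,9,10}:2  {5,8,9,10}:8  {6,7,8,9}:2  {7,8,9,10}:8
  |U|=5: {1,3,5,9,10}:2  {3,5,8,9,10}:10  {4,6,7,8,9}:2  {5,7,8,9,10}:16  {6,7,8,9,10}:10
  |U|=6: {1,3,5,8,9,10}:12  {3,5,7,8,9,10}:26  {4,6,7,8,9,10}:12  {5,6,7,8,9,10}:26
  |U|=7: {1,3,5,7,8,9,10}:38  {3,5,6,7,8,9,10}:52  {4,5,6,7,8,9,10}:38
  |U|=8: {1,3,5,6,7,8,9,10}:90  {2,4,5,6,7,8,9,10}:38  {3,4,5,6,7,8,9,10}:90
  |U|=9: {0,2,4,5,6,7,8,9,10}:38  {1,3,4,5,6,7,8,9,10}:180  {2,3,4,5,6,7,8,9,10}:128
  start at 0(a): 308
  start at 1(b): 166
sum over floor = 474

474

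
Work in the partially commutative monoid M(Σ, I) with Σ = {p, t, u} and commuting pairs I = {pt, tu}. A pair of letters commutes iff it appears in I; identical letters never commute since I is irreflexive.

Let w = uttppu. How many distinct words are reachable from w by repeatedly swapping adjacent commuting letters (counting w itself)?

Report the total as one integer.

15

#0=u has no predecessor
#1=t has no predecessor
#2=t depends on [1:t]
#3=p depends on [0:u]
#4=p depends on [3:p]
#5=u depends on [4:p]
sources: [0:u, 1:t]
N(rest) = Σ N(rest − s) over sources s of rest; N(one piece) = 1:
  size 1 → [2]=1  [5]=1
  size 2 → [1,2]=1  [2,5]=2  [4,5]=1
  size 3 → [1,2,5]=3  [2,4,5]=3  [3,4,5]=1
  size 4 → [0,3,4,5]=1  [1,2,4,5]=6  [2,3,4,5]=4
  first=0(u) contributes 10
  first=1(t) contributes 5
|[w]| = 15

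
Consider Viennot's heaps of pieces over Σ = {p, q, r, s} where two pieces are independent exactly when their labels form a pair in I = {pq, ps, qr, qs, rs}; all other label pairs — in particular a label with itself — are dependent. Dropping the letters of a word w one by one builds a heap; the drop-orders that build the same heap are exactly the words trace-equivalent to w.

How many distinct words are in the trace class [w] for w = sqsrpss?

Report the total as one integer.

105

piece 0:s — minimal
piece 1:q — minimal
piece 2:s rests on {0:s}
piece 3:r — minimal
piece 4:p rests on {3:r}
piece 5:s rests on {2:s}
piece 6:s rests on {5:s}
minimal pieces: {0:s, 1:q, 3:r}
ways to finish when only these pieces remain (= sum over removing one remaining piece with nothing left below it):
  1 left: {1}→1  {4}→1  {6}→1
  2 left: {1,4}→2  {1,6}→2  {3,4}→1  {4,6}→2  {5,6}→1
  3 left: {1,3,4}→3  {1,4,6}→6  {1,5,6}→3  {2,5,6}→1  {3,4,6}→3  {4,5,6}→3
  4 left: {0,2,5,6}→1  {1,2,5,6}→4  {1,3,4,6}→12  {1,4,5,6}→12  {2,4,5,6}→4  {3,4,5,6}→6
  5 left: {0,1,2,5,6}→5  {0,2,4,5,6}→5  {1,2,4,5,6}→20  {1,3,4,5,6}→30  {2,3,4,5,6}→10
  placing 0:s first → 60 extensions
  placing 1:q first → 15 extensions
  placing 3:r first → 30 extensions
total linear extensions = 105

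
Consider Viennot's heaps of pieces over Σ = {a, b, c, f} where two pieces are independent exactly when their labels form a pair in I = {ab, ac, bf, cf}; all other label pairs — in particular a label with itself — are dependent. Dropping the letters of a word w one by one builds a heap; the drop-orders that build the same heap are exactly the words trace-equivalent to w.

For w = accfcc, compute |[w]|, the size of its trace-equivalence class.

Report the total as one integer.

#0=a has no predecessor
#1=c has no predecessor
#2=c depends on [1:c]
#3=f depends on [0:a]
#4=c depends on [2:c]
#5=c depends on [4:c]
sources: [0:a, 1:c]
N(rest) = Σ N(rest − s) over sources s of rest; N(one piece) = 1:
  size 1 → [3]=1  [5]=1
  size 2 → [0,3]=1  [3,5]=2  [4,5]=1
  size 3 → [0,3,5]=3  [2,4,5]=1  [3,4,5]=3
  size 4 → [0,3,4,5]=6  [1,2,4,5]=1  [2,3,4,5]=4
  first=0(a) contributes 5
  first=1(c) contributes 10
|[w]| = 15

15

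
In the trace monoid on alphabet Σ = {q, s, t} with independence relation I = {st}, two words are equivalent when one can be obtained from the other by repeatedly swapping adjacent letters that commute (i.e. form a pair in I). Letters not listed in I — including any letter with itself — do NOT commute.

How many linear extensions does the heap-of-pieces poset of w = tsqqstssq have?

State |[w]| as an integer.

0(t) covers ∅
1(s) covers ∅
2(q) covers 0:t, 1:s
3(q) covers 2:q
4(s) covers 3:q
5(t) covers 3:q
6(s) covers 4:s
7(s) covers 6:s
8(q) covers 5:t, 7:s
floor of heap: 0:t, 1:s
completions by unplaced set U, small U first (add the entries for U minus each lowest piece of U):
  |U|=1: {8}:1
  |U|=2: {5,8}:1  {7,8}:1
  |U|=3: {5,7,8}:2  {6,7,8}:1
  |U|=4: {4,6,7,8}:1  {5,6,7,8}:3
  |U|=5: {4,5,6,7,8}:4
  |U|=6: {3,4,5,6,7,8}:4
  |U|=7: {2,3,4,5,6,7,8}:4
  start at 0(t): 4
  start at 1(s): 4
sum over floor = 8

8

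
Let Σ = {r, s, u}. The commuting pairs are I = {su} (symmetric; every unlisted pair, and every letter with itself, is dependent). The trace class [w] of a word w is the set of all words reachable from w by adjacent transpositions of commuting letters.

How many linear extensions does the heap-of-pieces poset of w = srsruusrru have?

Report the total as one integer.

3

0(s) covers ∅
1(r) covers 0:s
2(s) covers 1:r
3(r) covers 2:s
4(u) covers 3:r
5(u) covers 4:u
6(s) covers 3:r
7(r) covers 5:u, 6:s
8(r) covers 7:r
9(u) covers 8:r
floor of heap: 0:s
completions by unplaced set U, small U first (add the entries for U minus each lowest piece of U):
  |U|=1: {9}:1
  |U|=2: {8,9}:1
  |U|=3: {7,8,9}:1
  |U|=4: {5,7,8,9}:1  {6,7,8,9}:1
  |U|=5: {4,5,7,8,9}:1  {5,6,7,8,9}:2
  |U|=6: {4,5,6,7,8,9}:3
  |U|=7: {3,4,5,6,7,8,9}:3
  |U|=8: {2,3,4,5,6,7,8,9}:3
  start at 0(s): 3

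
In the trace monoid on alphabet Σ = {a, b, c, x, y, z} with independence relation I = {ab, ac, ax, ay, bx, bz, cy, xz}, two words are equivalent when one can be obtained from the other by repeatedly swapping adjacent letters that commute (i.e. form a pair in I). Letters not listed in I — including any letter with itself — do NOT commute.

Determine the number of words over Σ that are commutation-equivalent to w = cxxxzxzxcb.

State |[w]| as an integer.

21

piece 0:c — minimal
piece 1:x rests on {0:c}
piece 2:x rests on {1:x}
piece 3:x rests on {2:x}
piece 4:z rests on {0:c}
piece 5:x rests on {3:x}
piece 6:z rests on {4:z}
piece 7:x rests on {5:x}
piece 8:c rests on {6:z, 7:x}
piece 9:b rests on {8:c}
minimal pieces: {0:c}
ways to finish when only these pieces remain (= sum over removing one remaining piece with nothing left below it):
  1 left: {9}→1
  2 left: {8,9}→1
  3 left: {6,8,9}→1  {7,8,9}→1
  4 left: {4,6,8,9}→1  {5,7,8,9}→1  {6,7,8,9}→2
  5 left: {3,5,7,8,9}→1  {4,6,7,8,9}→3  {5,6,7,8,9}→3
  6 left: {2,3,5,7,8,9}→1  {3,5,6,7,8,9}→4  {4,5,6,7,8,9}→6
  7 left: {1,2,3,5,7,8,9}→1  {2,3,5,6,7,8,9}→5  {3,4,5,6,7,8,9}→10
  8 left: {1,2,3,5,6,7,8,9}→6  {2,3,4,5,6,7,8,9}→15
  placing 0:c first → 21 extensions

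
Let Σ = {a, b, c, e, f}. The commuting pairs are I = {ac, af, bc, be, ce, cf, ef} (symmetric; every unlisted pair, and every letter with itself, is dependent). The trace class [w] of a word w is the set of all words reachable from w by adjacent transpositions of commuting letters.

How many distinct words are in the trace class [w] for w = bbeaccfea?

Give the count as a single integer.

piece 0:b — minimal
piece 1:b rests on {0:b}
piece 2:e — minimal
piece 3:a rests on {1:b, 2:e}
piece 4:c — minimal
piece 5:c rests on {4:c}
piece 6:f rests on {1:b}
piece 7:e rests on {3:a}
piece 8:a rests on {7:e}
minimal pieces: {0:b, 2:e, 4:c}
ways to finish when only these pieces remain (= sum over removing one remaining piece with nothing left below it):
  1 left: {5}→1  {6}→1  {8}→1
  2 left: {4,5}→1  {5,6}→2  {5,8}→2  {6,8}→2  {7,8}→1
  3 left: {3,7,8}→1  {4,5,6}→3  {4,5,8}→3  {5,6,8}→6  {5,7,8}→3  {6,7,8}→3
  4 left: {2,3,7,8}→1  {3,5,7,8}→4  {3,6,7,8}→4  {4,5,6,8}→12  {4,5,7,8}→6  {5,6,7,8}→12
  5 left: {1,3,6,7,8}→4  {2,3,5,7,8}→5  {2,3,6,7,8}→5  {3,4,5,7,8}→10  {3,5,6,7,8}→20  {4,5,6,7,8}→30
  6 left: {0,1,3,6,7,8}→4  {1,2,3,6,7,8}→9  {1,3,5,6,7,8}→24  {2,3,4,5,7,8}→15  {2,3,5,6,7,8}→30  {3,4,5,6,7,8}→60
  7 left: {0,1,2,3,6,7,8}→13  {0,1,3,5,6,7,8}→28  {1,2,3,5,6,7,8}→63  {1,3,4,5,6,7,8}→84  {2,3,4,5,6,7,8}→105
  placing 0:b first → 252 extensions
  placing 2:e first → 112 extensions
  placing 4:c first → 104 extensions
total linear extensions = 468

468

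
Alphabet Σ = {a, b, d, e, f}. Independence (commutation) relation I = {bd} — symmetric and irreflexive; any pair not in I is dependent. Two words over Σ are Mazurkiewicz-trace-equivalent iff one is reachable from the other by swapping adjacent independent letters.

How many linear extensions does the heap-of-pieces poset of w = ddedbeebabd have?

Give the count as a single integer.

4

drop 0:d onto floor
drop 1:d onto {0:d}
drop 2:e onto {1:d}
drop 3:d onto {2:e}
drop 4:b onto {2:e}
drop 5:e onto {3:d, 4:b}
drop 6:e onto {5:e}
drop 7:b onto {6:e}
drop 8:a onto {7:b}
drop 9:b onto {8:a}
drop 10:d onto {8:a}
ground layer = {0:d}
drop-orders for the pieces not yet dropped (sum over which currently-grounded one goes next):
  1 to go: {9} 1  {10} 1
  2 to go: {9,10} 2
  3 to go: {8,9,10} 2
  4 to go: {7,8,9,10} 2
  5 to go: {6,7,8,9,10} 2
  6 to go: {5,6,7,8,9,10} 2
  7 to go: {3,5,6,7,8,9,10} 2  {4,5,6,7,8,9,10} 2
  8 to go: {3,4,5,6,7,8,9,10} 4
  9 to go: {2,3,4,5,6,7,8,9,10} 4
  if 0:d drops first: 4 orders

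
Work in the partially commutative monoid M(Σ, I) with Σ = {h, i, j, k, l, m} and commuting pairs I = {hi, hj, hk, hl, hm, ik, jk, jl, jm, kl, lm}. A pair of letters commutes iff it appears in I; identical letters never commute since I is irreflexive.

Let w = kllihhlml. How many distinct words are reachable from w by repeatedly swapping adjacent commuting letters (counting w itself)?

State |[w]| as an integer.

540

drop 0:k onto floor
drop 1:l onto floor
drop 2:l onto {1:l}
drop 3:i onto {2:l}
drop 4:h onto floor
drop 5:h onto {4:h}
drop 6:l onto {3:i}
drop 7:m onto {0:k, 3:i}
drop 8:l onto {6:l}
ground layer = {0:k, 1:l, 4:h}
drop-orders for the pieces not yet dropped (sum over which currently-grounded one goes next):
  1 to go: {5} 1  {7} 1  {8} 1
  2 to go: {0,7} 1  {4,5} 1  {5,7} 2  {5,8} 2  {6,8} 1  {7,8} 2
  3 to go: {0,5,7} 3  {0,7,8} 3  {4,5,7} 3  {4,5,8} 3  {5,6,8} 3  {5,7,8} 6  {6,7,8} 3
  4 to go: {0,4,5,7} 6  {0,5,7,8} 12  {0,6,7,8} 6  {3,6,7,8} 3  {4,5,6,8} 6  {4,5,7,8} 12  {5,6,7,8} 12
  5 to go: {0,3,6,7,8} 9  {0,4,5,7,8} 30  {0,5,6,7,8} 30  {2,3,6,7,8} 3  {3,5,6,7,8} 15  {4,5,6,7,8} 30
  6 to go: {0,2,3,6,7,8} 12  {0,3,5,6,7,8} 54  {0,4,5,6,7,8} 90  {1,2,3,6,7,8} 3  {2,3,5,6,7,8} 18  {3,4,5,6,7,8} 45
  7 to go: {0,1,2,3,6,7,8} 15  {0,2,3,5,6,7,8} 84  {0,3,4,5,6,7,8} 189  {1,2,3,5,6,7,8} 21  {2,3,4,5,6,7,8} 63
  if 0:k drops first: 84 orders
  if 1:l drops first: 336 orders
  if 4:h drops first: 120 orders
heap linearizations: 540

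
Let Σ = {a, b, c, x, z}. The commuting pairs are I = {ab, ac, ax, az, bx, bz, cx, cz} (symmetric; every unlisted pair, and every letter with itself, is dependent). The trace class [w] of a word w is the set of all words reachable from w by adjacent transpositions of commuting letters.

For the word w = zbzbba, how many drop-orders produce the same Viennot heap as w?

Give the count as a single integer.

60

piece 0:z — minimal
piece 1:b — minimal
piece 2:z rests on {0:z}
piece 3:b rests on {1:b}
piece 4:b rests on {3:b}
piece 5:a — minimal
minimal pieces: {0:z, 1:b, 5:a}
ways to finish when only these pieces remain (= sum over removing one remaining piece with nothing left below it):
  1 left: {2}→1  {4}→1  {5}→1
  2 left: {0,2}→1  {2,4}→2  {2,5}→2  {3,4}→1  {4,5}→2
  3 left: {0,2,4}→3  {0,2,5}→3  {1,3,4}→1  {2,3,4}→3  {2,4,5}→6  {3,4,5}→3
  4 left: {0,2,3,4}→6  {0,2,4,5}→12  {1,2,3,4}→4  {1,3,4,5}→4  {2,3,4,5}→12
  placing 0:z first → 20 extensions
  placing 1:b first → 30 extensions
  placing 5:a first → 10 extensions
total linear extensions = 60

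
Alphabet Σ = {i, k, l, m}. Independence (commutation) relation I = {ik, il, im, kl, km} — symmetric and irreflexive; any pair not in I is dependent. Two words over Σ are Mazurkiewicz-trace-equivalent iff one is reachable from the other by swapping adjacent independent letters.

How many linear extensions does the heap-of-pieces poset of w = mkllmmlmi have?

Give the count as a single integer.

72

#0=m has no predecessor
#1=k has no predecessor
#2=l depends on [0:m]
#3=l depends on [2:l]
#4=m depends on [3:l]
#5=m depends on [4:m]
#6=l depends on [5:m]
#7=m depends on [6:l]
#8=i has no predecessor
sources: [0:m, 1:k, 8:i]
N(rest) = Σ N(rest − s) over sources s of rest; N(one piece) = 1:
  size 1 → [1]=1  [7]=1  [8]=1
  size 2 → [1,7]=2  [1,8]=2  [6,7]=1  [7,8]=2
  size 3 → [1,6,7]=3  [1,7,8]=6  [5,6,7]=1  [6,7,8]=3
  size 4 → [1,5,6,7]=4  [1,6,7,8]=12  [4,5,6,7]=1  [5,6,7,8]=4
  size 5 → [1,4,5,6,7]=5  [1,5,6,7,8]=20  [3,4,5,6,7]=1  [4,5,6,7,8]=5
  size 6 → [1,3,4,5,6,7]=6  [1,4,5,6,7,8]=30  [2,3,4,5,6,7]=1  [3,4,5,6,7,8]=6
  size 7 → [0,2,3,4,5,6,7]=1  [1,2,3,4,5,6,7]=7  [1,3,4,5,6,7,8]=42  [2,3,4,5,6,7,8]=7
  first=0(m) contributes 56
  first=1(k) contributes 8
  first=8(i) contributes 8
|[w]| = 72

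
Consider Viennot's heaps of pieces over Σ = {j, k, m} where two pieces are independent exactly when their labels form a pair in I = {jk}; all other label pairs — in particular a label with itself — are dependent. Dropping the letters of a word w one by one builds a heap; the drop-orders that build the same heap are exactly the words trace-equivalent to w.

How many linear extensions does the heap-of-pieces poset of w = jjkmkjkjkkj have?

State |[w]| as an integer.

105

0(j) covers ∅
1(j) covers 0:j
2(k) covers ∅
3(m) covers 1:j, 2:k
4(k) covers 3:m
5(j) covers 3:m
6(k) covers 4:k
7(j) covers 5:j
8(k) covers 6:k
9(k) covers 8:k
10(j) covers 7:j
floor of heap: 0:j, 2:k
completions by unplaced set U, small U first (add the entries for U minus each lowest piece of U):
  |U|=1: {9}:1  {10}:1
  |U|=2: {7,10}:1  {8,9}:1  {9,10}:2
  |U|=3: {5,7,10}:1  {6,8,9}:1  {7,9,10}:3  {8,9,10}:3
  |U|=4: {4,6,8,9}:1  {5,7,9,10}:4  {6,8,9,10}:4  {7,8,9,10}:6
  |U|=5: {4,6,8,9,10}:5  {5,7,8,9,10}:10  {6,7,8,9,10}:10
  |U|=6: {4,6,7,8,9,10}:15  {5,6,7,8,9,10}:20
  |U|=7: {4,5,6,7,8,9,10}:35
  |U|=8: {3,4,5,6,7,8,9,10}:35
  |U|=9: {1,3,4,5,6,7,8,9,10}:35  {2,3,4,5,6,7,8,9,10}:35
  start at 0(j): 70
  start at 2(k): 35
sum over floor = 105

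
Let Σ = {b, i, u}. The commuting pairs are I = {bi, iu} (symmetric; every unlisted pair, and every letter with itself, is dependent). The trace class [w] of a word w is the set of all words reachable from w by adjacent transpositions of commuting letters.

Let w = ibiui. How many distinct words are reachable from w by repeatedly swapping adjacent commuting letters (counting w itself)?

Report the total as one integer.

#0=i has no predecessor
#1=b has no predecessor
#2=i depends on [0:i]
#3=u depends on [1:b]
#4=i depends on [2:i]
sources: [0:i, 1:b]
N(rest) = Σ N(rest − s) over sources s of rest; N(one piece) = 1:
  size 1 → [3]=1  [4]=1
  size 2 → [1,3]=1  [2,4]=1  [3,4]=2
  size 3 → [0,2,4]=1  [1,3,4]=3  [2,3,4]=3
  first=0(i) contributes 6
  first=1(b) contributes 4
|[w]| = 10

10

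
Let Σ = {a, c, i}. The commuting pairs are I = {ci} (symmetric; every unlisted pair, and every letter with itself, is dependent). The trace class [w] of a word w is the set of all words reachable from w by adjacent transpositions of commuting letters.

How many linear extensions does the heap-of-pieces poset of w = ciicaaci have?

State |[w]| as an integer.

0(c) covers ∅
1(i) covers ∅
2(i) covers 1:i
3(c) covers 0:c
4(a) covers 2:i, 3:c
5(a) covers 4:a
6(c) covers 5:a
7(i) covers 5:a
floor of heap: 0:c, 1:i
completions by unplaced set U, small U first (add the entries for U minus each lowest piece of U):
  |U|=1: {6}:1  {7}:1
  |U|=2: {6,7}:2
  |U|=3: {5,6,7}:2
  |U|=4: {4,5,6,7}:2
  |U|=5: {2,4,5,6,7}:2  {3,4,5,6,7}:2
  |U|=6: {0,3,4,5,6,7}:2  {1,2,4,5,6,7}:2  {2,3,4,5,6,7}:4
  start at 0(c): 6
  start at 1(i): 6
sum over floor = 12

12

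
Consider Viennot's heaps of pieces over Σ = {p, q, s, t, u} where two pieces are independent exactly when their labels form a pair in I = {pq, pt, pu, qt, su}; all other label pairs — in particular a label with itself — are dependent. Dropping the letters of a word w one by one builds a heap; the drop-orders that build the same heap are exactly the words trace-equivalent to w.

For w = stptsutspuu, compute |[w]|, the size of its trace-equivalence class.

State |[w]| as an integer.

drop 0:s onto floor
drop 1:t onto {0:s}
drop 2:p onto {0:s}
drop 3:t onto {1:t}
drop 4:s onto {2:p, 3:t}
drop 5:u onto {3:t}
drop 6:t onto {4:s, 5:u}
drop 7:s onto {6:t}
drop 8:p onto {7:s}
drop 9:u onto {6:t}
drop 10:u onto {9:u}
ground layer = {0:s}
drop-orders for the pieces not yet dropped (sum over which currently-grounded one goes next):
  1 to go: {8} 1  {10} 1
  2 to go: {7,8} 1  {8,10} 2  {9,10} 1
  3 to go: {7,8,10} 3  {8,9,10} 3
  4 to go: {7,8,9,10} 6
  5 to go: {6,7,8,9,10} 6
  6 to go: {4,6,7,8,9,10} 6  {5,6,7,8,9,10} 6
  7 to go: {2,4,6,7,8,9,10} 6  {4,5,6,7,8,9,10} 12
  8 to go: {2,4,5,6,7,8,9,10} 18  {3,4,5,6,7,8,9,10} 12
  9 to go: {1,3,4,5,6,7,8,9,10} 12  {2,3,4,5,6,7,8,9,10} 30
  if 0:s drops first: 42 orders

42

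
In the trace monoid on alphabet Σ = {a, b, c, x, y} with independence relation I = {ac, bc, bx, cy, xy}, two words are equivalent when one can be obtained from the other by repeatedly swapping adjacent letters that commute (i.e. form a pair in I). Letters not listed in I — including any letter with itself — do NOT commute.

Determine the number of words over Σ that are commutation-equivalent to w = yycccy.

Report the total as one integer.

piece 0:y — minimal
piece 1:y rests on {0:y}
piece 2:c — minimal
piece 3:c rests on {2:c}
piece 4:c rests on {3:c}
piece 5:y rests on {1:y}
minimal pieces: {0:y, 2:c}
ways to finish when only these pieces remain (= sum over removing one remaining piece with nothing left below it):
  1 left: {4}→1  {5}→1
  2 left: {1,5}→1  {3,4}→1  {4,5}→2
  3 left: {0,1,5}→1  {1,4,5}→3  {2,3,4}→1  {3,4,5}→3
  4 left: {0,1,4,5}→4  {1,3,4,5}→6  {2,3,4,5}→4
  placing 0:y first → 10 extensions
  placing 2:c first → 10 extensions
total linear extensions = 20

20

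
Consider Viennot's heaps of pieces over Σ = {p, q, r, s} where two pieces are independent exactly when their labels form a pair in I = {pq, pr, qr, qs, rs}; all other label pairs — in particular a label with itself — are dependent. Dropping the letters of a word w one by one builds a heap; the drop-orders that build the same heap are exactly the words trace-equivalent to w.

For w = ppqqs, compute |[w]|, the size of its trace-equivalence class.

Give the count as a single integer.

10

drop 0:p onto floor
drop 1:p onto {0:p}
drop 2:q onto floor
drop 3:q onto {2:q}
drop 4:s onto {1:p}
ground layer = {0:p, 2:q}
drop-orders for the pieces not yet dropped (sum over which currently-grounded one goes next):
  1 to go: {3} 1  {4} 1
  2 to go: {1,4} 1  {2,3} 1  {3,4} 2
  3 to go: {0,1,4} 1  {1,3,4} 3  {2,3,4} 3
  if 0:p drops first: 6 orders
  if 2:q drops first: 4 orders
heap linearizations: 10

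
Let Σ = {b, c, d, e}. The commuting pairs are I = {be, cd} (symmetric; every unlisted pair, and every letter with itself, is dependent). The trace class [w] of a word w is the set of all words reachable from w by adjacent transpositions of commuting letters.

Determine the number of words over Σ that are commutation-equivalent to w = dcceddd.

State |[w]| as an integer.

3

0(d) covers ∅
1(c) covers ∅
2(c) covers 1:c
3(e) covers 0:d, 2:c
4(d) covers 3:e
5(d) covers 4:d
6(d) covers 5:d
floor of heap: 0:d, 1:c
completions by unplaced set U, small U first (add the entries for U minus each lowest piece of U):
  |U|=1: {6}:1
  |U|=2: {5,6}:1
  |U|=3: {4,5,6}:1
  |U|=4: {3,4,5,6}:1
  |U|=5: {0,3,4,5,6}:1  {2,3,4,5,6}:1
  start at 0(d): 1
  start at 1(c): 2
sum over floor = 3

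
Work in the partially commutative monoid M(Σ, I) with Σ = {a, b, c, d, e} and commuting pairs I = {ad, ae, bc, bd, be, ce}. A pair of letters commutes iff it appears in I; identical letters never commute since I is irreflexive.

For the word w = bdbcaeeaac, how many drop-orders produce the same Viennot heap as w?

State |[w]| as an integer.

0(b) covers ∅
1(d) covers ∅
2(b) covers 0:b
3(c) covers 1:d
4(a) covers 2:b, 3:c
5(e) covers 1:d
6(e) covers 5:e
7(a) covers 4:a
8(a) covers 7:a
9(c) covers 8:a
floor of heap: 0:b, 1:d
completions by unplaced set U, small U first (add the entries for U minus each lowest piece of U):
  |U|=1: {6}:1  {9}:1
  |U|=2: {5,6}:1  {6,9}:2  {8,9}:1
  |U|=3: {5,6,9}:3  {6,8,9}:3  {7,8,9}:1
  |U|=4: {4,7,8,9}:1  {5,6,8,9}:6  {6,7,8,9}:4
  |U|=5: {2,4,7,8,9}:1  {3,4,7,8,9}:1  {4,6,7,8,9}:5  {5,6,7,8,9}:10
  |U|=6: {0,2,4,7,8,9}:1  {2,3,4,7,8,9}:2  {2,4,6,7,8,9}:6  {3,4,6,7,8,9}:6  {4,5,6,7,8,9}:15
  |U|=7: {0,2,3,4,7,8,9}:3  {0,2,4,6,7,8,9}:7  {2,3,4,6,7,8,9}:14  {2,4,5,6,7,8,9}:21  {3,4,5,6,7,8,9}:21
  |U|=8: {0,2,3,4,6,7,8,9}:24  {0,2,4,5,6,7,8,9}:28  {1,3,4,5,6,7,8,9}:21  {2,3,4,5,6,7,8,9}:56
  start at 0(b): 77
  start at 1(d): 108
sum over floor = 185

185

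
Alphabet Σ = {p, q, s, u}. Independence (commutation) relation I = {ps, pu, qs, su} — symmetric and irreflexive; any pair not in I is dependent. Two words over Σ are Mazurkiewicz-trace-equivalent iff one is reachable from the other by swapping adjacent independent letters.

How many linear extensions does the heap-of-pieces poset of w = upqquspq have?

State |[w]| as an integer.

32

0(u) covers ∅
1(p) covers ∅
2(q) covers 0:u, 1:p
3(q) covers 2:q
4(u) covers 3:q
5(s) covers ∅
6(p) covers 3:q
7(q) covers 4:u, 6:p
floor of heap: 0:u, 1:p, 5:s
completions by unplaced set U, small U first (add the entries for U minus each lowest piece of U):
  |U|=1: {5}:1  {7}:1
  |U|=2: {4,7}:1  {5,7}:2  {6,7}:1
  |U|=3: {4,5,7}:3  {4,6,7}:2  {5,6,7}:3
  |U|=4: {3,4,6,7}:2  {4,5,6,7}:8
  |U|=5: {2,3,4,6,7}:2  {3,4,5,6,7}:10
  |U|=6: {0,2,3,4,6,7}:2  {1,2,3,4,6,7}:2  {2,3,4,5,6,7}:12
  start at 0(u): 14
  start at 1(p): 14
  start at 5(s): 4
sum over floor = 32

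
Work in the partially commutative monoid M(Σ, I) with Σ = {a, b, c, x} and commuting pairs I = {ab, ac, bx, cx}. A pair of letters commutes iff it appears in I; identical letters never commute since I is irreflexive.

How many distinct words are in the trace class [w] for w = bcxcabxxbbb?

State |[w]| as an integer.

0(b) covers ∅
1(c) covers 0:b
2(x) covers ∅
3(c) covers 1:c
4(a) covers 2:x
5(b) covers 3:c
6(x) covers 4:a
7(x) covers 6:x
8(b) covers 5:b
9(b) covers 8:b
10(b) covers 9:b
floor of heap: 0:b, 2:x
completions by unplaced set U, small U first (add the entries for U minus each lowest piece of U):
  |U|=1: {7}:1  {10}:1
  |U|=2: {6,7}:1  {7,10}:2  {9,10}:1
  |U|=3: {4,6,7}:1  {6,7,10}:3  {7,9,10}:3  {8,9,10}:1
  |U|=4: {2,4,6,7}:1  {4,6,7,10}:4  {5,8,9,10}:1  {6,7,9,10}:6  {7,8,9,10}:4
  |U|=5: {2,4,6,7,10}:5  {3,5,8,9,10}:1  {4,6,7,9,10}:10  {5,7,8,9,10}:5  {6,7,8,9,10}:10
  |U|=6: {1,3,5,8,9,10}:1  {2,4,6,7,9,10}:15  {3,5,7,8,9,10}:6  {4,6,7,8,9,10}:20  {5,6,7,8,9,10}:15
  |U|=7: {0,1,3,5,8,9,10}:1  {1,3,5,7,8,9,10}:7  {2,4,6,7,8,9,10}:35  {3,5,6,7,8,9,10}:21  {4,5,6,7,8,9,10}:35
  |U|=8: {0,1,3,5,7,8,9,10}:8  {1,3,5,6,7,8,9,10}:28  {2,4,5,6,7,8,9,10}:70  {3,4,5,6,7,8,9,10}:56
  |U|=9: {0,1,3,5,6,7,8,9,10}:36  {1,3,4,5,6,7,8,9,10}:84  {2,3,4,5,6,7,8,9,10}:126
  start at 0(b): 210
  start at 2(x): 120
sum over floor = 330

330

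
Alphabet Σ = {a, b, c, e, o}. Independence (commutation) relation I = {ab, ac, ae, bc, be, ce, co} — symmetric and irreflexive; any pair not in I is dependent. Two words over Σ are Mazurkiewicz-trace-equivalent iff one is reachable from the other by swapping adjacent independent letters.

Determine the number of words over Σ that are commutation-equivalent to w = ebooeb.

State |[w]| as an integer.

0(e) covers ∅
1(b) covers ∅
2(o) covers 0:e, 1:b
3(o) covers 2:o
4(e) covers 3:o
5(b) covers 3:o
floor of heap: 0:e, 1:b
completions by unplaced set U, small U first (add the entries for U minus each lowest piece of U):
  |U|=1: {4}:1  {5}:1
  |U|=2: {4,5}:2
  |U|=3: {3,4,5}:2
  |U|=4: {2,3,4,5}:2
  start at 0(e): 2
  start at 1(b): 2
sum over floor = 4

4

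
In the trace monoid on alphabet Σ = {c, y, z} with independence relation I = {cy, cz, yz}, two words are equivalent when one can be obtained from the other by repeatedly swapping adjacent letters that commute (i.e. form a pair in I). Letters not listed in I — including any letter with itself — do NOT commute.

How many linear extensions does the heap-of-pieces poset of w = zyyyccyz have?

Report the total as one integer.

420

0(z) covers ∅
1(y) covers ∅
2(y) covers 1:y
3(y) covers 2:y
4(c) covers ∅
5(c) covers 4:c
6(y) covers 3:y
7(z) covers 0:z
floor of heap: 0:z, 1:y, 4:c
completions by unplaced set U, small U first (add the entries for U minus each lowest piece of U):
  |U|=1: {5}:1  {6}:1  {7}:1
  |U|=2: {0,7}:1  {3,6}:1  {4,5}:1  {5,6}:2  {5,7}:2  {6,7}:2
  |U|=3: {0,5,7}:3  {0,6,7}:3  {2,3,6}:1  {3,5,6}:3  {3,6,7}:3  {4,5,6}:3  {4,5,7}:3  {5,6,7}:6
  |U|=4: {0,3,6,7}:6  {0,4,5,7}:6  {0,5,6,7}:12  {1,2,3,6}:1  {2,3,5,6}:4  {2,3,6,7}:4  {3,4,5,6}:6  {3,5,6,7}:12  {4,5,6,7}:12
  |U|=5: {0,2,3,6,7}:10  {0,3,5,6,7}:30  {0,4,5,6,7}:30  {1,2,3,5,6}:5  {1,2,3,6,7}:5  {2,3,4,5,6}:10  {2,3,5,6,7}:20  {3,4,5,6,7}:30
  |U|=6: {0,1,2,3,6,7}:15  {0,2,3,5,6,7}:60  {0,3,4,5,6,7}:90  {1,2,3,4,5,6}:15  {1,2,3,5,6,7}:30  {2,3,4,5,6,7}:60
  start at 0(z): 105
  start at 1(y): 210
  start at 4(c): 105
sum over floor = 420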